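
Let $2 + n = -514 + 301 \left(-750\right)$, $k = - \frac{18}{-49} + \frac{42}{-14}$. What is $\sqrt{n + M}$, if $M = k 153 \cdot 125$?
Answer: $\frac{i \sqrt{13554159}}{7} \approx 525.94 i$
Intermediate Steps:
$k = - \frac{129}{49}$ ($k = \left(-18\right) \left(- \frac{1}{49}\right) + 42 \left(- \frac{1}{14}\right) = \frac{18}{49} - 3 = - \frac{129}{49} \approx -2.6327$)
$n = -226266$ ($n = -2 + \left(-514 + 301 \left(-750\right)\right) = -2 - 226264 = -226266$)
$M = - \frac{2467125}{49}$ ($M = \left(- \frac{129}{49}\right) 153 \cdot 125 = \left(- \frac{19737}{49}\right) 125 = - \frac{2467125}{49} \approx -50350.0$)
$\sqrt{n + M} = \sqrt{-226266 - \frac{2467125}{49}} = \sqrt{- \frac{13554159}{49}} = \frac{i \sqrt{13554159}}{7}$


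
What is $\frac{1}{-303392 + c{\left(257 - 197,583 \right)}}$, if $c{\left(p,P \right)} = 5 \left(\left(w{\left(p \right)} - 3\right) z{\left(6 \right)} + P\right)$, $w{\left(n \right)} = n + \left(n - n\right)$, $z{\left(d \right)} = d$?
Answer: $- \frac{1}{298767} \approx -3.3471 \cdot 10^{-6}$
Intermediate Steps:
$w{\left(n \right)} = n$ ($w{\left(n \right)} = n + 0 = n$)
$c{\left(p,P \right)} = -90 + 5 P + 30 p$ ($c{\left(p,P \right)} = 5 \left(\left(p - 3\right) 6 + P\right) = 5 \left(\left(-3 + p\right) 6 + P\right) = 5 \left(\left(-18 + 6 p\right) + P\right) = 5 \left(-18 + P + 6 p\right) = -90 + 5 P + 30 p$)
$\frac{1}{-303392 + c{\left(257 - 197,583 \right)}} = \frac{1}{-303392 + \left(-90 + 5 \cdot 583 + 30 \left(257 - 197\right)\right)} = \frac{1}{-303392 + \left(-90 + 2915 + 30 \cdot 60\right)} = \frac{1}{-303392 + \left(-90 + 2915 + 1800\right)} = \frac{1}{-303392 + 4625} = \frac{1}{-298767} = - \frac{1}{298767}$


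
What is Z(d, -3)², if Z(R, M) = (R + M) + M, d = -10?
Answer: 256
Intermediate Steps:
Z(R, M) = R + 2*M (Z(R, M) = (M + R) + M = R + 2*M)
Z(d, -3)² = (-10 + 2*(-3))² = (-10 - 6)² = (-16)² = 256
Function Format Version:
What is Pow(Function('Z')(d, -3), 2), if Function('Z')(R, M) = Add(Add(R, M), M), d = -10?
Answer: 256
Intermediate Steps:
Function('Z')(R, M) = Add(R, Mul(2, M)) (Function('Z')(R, M) = Add(Add(M, R), M) = Add(R, Mul(2, M)))
Pow(Function('Z')(d, -3), 2) = Pow(Add(-10, Mul(2, -3)), 2) = Pow(Add(-10, -6), 2) = Pow(-16, 2) = 256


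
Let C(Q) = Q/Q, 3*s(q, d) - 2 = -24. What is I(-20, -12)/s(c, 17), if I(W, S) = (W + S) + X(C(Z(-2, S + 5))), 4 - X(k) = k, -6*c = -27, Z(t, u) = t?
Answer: 87/22 ≈ 3.9545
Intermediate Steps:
c = 9/2 (c = -1/6*(-27) = 9/2 ≈ 4.5000)
s(q, d) = -22/3 (s(q, d) = 2/3 + (1/3)*(-24) = 2/3 - 8 = -22/3)
C(Q) = 1
X(k) = 4 - k
I(W, S) = 3 + S + W (I(W, S) = (W + S) + (4 - 1*1) = (S + W) + (4 - 1) = (S + W) + 3 = 3 + S + W)
I(-20, -12)/s(c, 17) = (3 - 12 - 20)/(-22/3) = -29*(-3/22) = 87/22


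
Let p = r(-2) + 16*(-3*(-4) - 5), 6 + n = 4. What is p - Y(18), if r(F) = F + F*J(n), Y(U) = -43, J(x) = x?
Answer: 157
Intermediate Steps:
n = -2 (n = -6 + 4 = -2)
r(F) = -F (r(F) = F + F*(-2) = F - 2*F = -F)
p = 114 (p = -1*(-2) + 16*(-3*(-4) - 5) = 2 + 16*(12 - 5) = 2 + 16*7 = 2 + 112 = 114)
p - Y(18) = 114 - 1*(-43) = 114 + 43 = 157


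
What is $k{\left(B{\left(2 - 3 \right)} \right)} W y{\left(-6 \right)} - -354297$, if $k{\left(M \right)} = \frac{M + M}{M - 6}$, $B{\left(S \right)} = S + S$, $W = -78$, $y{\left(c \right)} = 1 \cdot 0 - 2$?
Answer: $354375$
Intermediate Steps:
$y{\left(c \right)} = -2$ ($y{\left(c \right)} = 0 - 2 = -2$)
$B{\left(S \right)} = 2 S$
$k{\left(M \right)} = \frac{2 M}{-6 + M}$
$k{\left(B{\left(2 - 3 \right)} \right)} W y{\left(-6 \right)} - -354297 = \frac{2 \cdot 2 \left(2 - 3\right)}{-6 + 2 \left(2 - 3\right)} \left(-78\right) \left(-2\right) - -354297 = \frac{2 \cdot 2 \left(2 - 3\right)}{-6 + 2 \left(2 - 3\right)} \left(-78\right) \left(-2\right) + 354297 = \frac{2 \cdot 2 \left(-1\right)}{-6 + 2 \left(-1\right)} \left(-78\right) \left(-2\right) + 354297 = 2 \left(-2\right) \frac{1}{-6 - 2} \left(-78\right) \left(-2\right) + 354297 = 2 \left(-2\right) \frac{1}{-8} \left(-78\right) \left(-2\right) + 354297 = 2 \left(-2\right) \left(- \frac{1}{8}\right) \left(-78\right) \left(-2\right) + 354297 = \frac{1}{2} \left(-78\right) \left(-2\right) + 354297 = \left(-39\right) \left(-2\right) + 354297 = 78 + 354297 = 354375$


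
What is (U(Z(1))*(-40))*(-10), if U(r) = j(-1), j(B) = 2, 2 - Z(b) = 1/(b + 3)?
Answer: 800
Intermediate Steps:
Z(b) = 2 - 1/(3 + b) (Z(b) = 2 - 1/(b + 3) = 2 - 1/(3 + b))
U(r) = 2
(U(Z(1))*(-40))*(-10) = (2*(-40))*(-10) = -80*(-10) = 800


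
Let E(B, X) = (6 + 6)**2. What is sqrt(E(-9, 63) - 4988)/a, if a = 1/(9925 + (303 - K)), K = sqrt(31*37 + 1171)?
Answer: 2*I*sqrt(1211)*(10228 - sqrt(2318)) ≈ 7.0851e+5*I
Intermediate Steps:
K = sqrt(2318) (K = sqrt(1147 + 1171) = sqrt(2318) ≈ 48.146)
E(B, X) = 144 (E(B, X) = 12**2 = 144)
a = 1/(10228 - sqrt(2318)) (a = 1/(9925 + (303 - sqrt(2318))) = 1/(10228 - sqrt(2318)) ≈ 9.8233e-5)
sqrt(E(-9, 63) - 4988)/a = sqrt(144 - 4988)/(5114/52304833 + sqrt(2318)/104609666) = sqrt(-4844)/(5114/52304833 + sqrt(2318)/104609666) = (2*I*sqrt(1211))/(5114/52304833 + sqrt(2318)/104609666) = 2*I*sqrt(1211)/(5114/52304833 + sqrt(2318)/104609666)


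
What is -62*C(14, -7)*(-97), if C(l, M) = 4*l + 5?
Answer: 366854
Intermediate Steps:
C(l, M) = 5 + 4*l
-62*C(14, -7)*(-97) = -62*(5 + 4*14)*(-97) = -62*(5 + 56)*(-97) = -62*61*(-97) = -3782*(-97) = 366854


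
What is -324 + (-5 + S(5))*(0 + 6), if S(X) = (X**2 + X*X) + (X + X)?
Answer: 6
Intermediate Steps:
S(X) = 2*X + 2*X**2 (S(X) = (X**2 + X**2) + 2*X = 2*X**2 + 2*X = 2*X + 2*X**2)
-324 + (-5 + S(5))*(0 + 6) = -324 + (-5 + 2*5*(1 + 5))*(0 + 6) = -324 + (-5 + 2*5*6)*6 = -324 + (-5 + 60)*6 = -324 + 55*6 = -324 + 330 = 6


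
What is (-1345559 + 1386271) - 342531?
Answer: -301819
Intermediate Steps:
(-1345559 + 1386271) - 342531 = 40712 - 342531 = -301819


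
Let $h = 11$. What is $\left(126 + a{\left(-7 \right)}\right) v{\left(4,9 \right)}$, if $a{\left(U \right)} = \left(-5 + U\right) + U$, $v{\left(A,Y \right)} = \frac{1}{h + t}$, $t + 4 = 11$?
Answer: $\frac{107}{18} \approx 5.9444$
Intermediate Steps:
$t = 7$ ($t = -4 + 11 = 7$)
$v{\left(A,Y \right)} = \frac{1}{18}$ ($v{\left(A,Y \right)} = \frac{1}{11 + 7} = \frac{1}{18}$)
$a{\left(U \right)} = -5 + 2 U$
$\left(126 + a{\left(-7 \right)}\right) v{\left(4,9 \right)} = \left(126 + \left(-5 + 2 \left(-7\right)\right)\right) \frac{1}{18} = \left(126 - 19\right) \frac{1}{18} = 107 \cdot \frac{1}{18} = \frac{107}{18}$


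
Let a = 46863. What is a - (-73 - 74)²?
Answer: 25254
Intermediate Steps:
a - (-73 - 74)² = 46863 - (-73 - 74)² = 46863 - 1*(-147)² = 46863 - 1*21609 = 46863 - 21609 = 25254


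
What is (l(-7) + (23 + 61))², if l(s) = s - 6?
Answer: 5041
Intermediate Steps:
l(s) = -6 + s
(l(-7) + (23 + 61))² = ((-6 - 7) + (23 + 61))² = (-13 + 84)² = 71² = 5041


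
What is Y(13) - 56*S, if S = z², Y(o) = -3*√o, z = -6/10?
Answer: -504/25 - 3*√13 ≈ -30.977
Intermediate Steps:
z = -⅗ (z = -6*⅒ = -⅗ ≈ -0.60000)
S = 9/25 (S = (-⅗)² = 9/25 ≈ 0.36000)
Y(13) - 56*S = -3*√13 - 56*9/25 = -3*√13 - 504/25 = -504/25 - 3*√13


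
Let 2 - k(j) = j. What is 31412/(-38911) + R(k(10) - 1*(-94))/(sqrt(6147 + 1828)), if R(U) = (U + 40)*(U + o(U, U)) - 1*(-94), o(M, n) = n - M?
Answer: -31412/38911 + 2186*sqrt(319)/319 ≈ 121.59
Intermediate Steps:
k(j) = 2 - j
R(U) = 94 + U*(40 + U) (R(U) = (U + 40)*(U + (U - U)) - 1*(-94) = (40 + U)*(U + 0) + 94 = (40 + U)*U + 94 = U*(40 + U) + 94 = 94 + U*(40 + U))
31412/(-38911) + R(k(10) - 1*(-94))/(sqrt(6147 + 1828)) = 31412/(-38911) + (94 + ((2 - 1*10) - 1*(-94))**2 + 40*((2 - 1*10) - 1*(-94)))/(sqrt(6147 + 1828)) = 31412*(-1/38911) + (94 + ((2 - 10) + 94)**2 + 40*((2 - 10) + 94))/(sqrt(7975)) = -31412/38911 + (94 + (-8 + 94)**2 + 40*(-8 + 94))/((5*sqrt(319))) = -31412/38911 + (94 + 86**2 + 40*86)*(sqrt(319)/1595) = -31412/38911 + (94 + 7396 + 3440)*(sqrt(319)/1595) = -31412/38911 + 10930*(sqrt(319)/1595) = -31412/38911 + 2186*sqrt(319)/319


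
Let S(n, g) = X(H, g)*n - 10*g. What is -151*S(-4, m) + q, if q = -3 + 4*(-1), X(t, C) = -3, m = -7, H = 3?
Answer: -12389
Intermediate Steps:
q = -7 (q = -3 - 4 = -7)
S(n, g) = -10*g - 3*n (S(n, g) = -3*n - 10*g = -10*g - 3*n)
-151*S(-4, m) + q = -151*(-10*(-7) - 3*(-4)) - 7 = -151*(70 + 12) - 7 = -151*82 - 7 = -12382 - 7 = -12389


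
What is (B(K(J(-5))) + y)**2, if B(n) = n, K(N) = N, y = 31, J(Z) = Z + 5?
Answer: 961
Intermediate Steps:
J(Z) = 5 + Z
(B(K(J(-5))) + y)**2 = ((5 - 5) + 31)**2 = (0 + 31)**2 = 31**2 = 961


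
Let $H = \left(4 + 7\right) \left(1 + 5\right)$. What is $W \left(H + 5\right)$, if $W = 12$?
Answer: $852$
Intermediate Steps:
$H = 66$ ($H = 11 \cdot 6 = 66$)
$W \left(H + 5\right) = 12 \left(66 + 5\right) = 12 \cdot 71 = 852$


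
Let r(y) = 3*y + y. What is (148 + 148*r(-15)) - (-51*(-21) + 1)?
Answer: -9804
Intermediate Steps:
r(y) = 4*y
(148 + 148*r(-15)) - (-51*(-21) + 1) = (148 + 148*(4*(-15))) - (-51*(-21) + 1) = (148 + 148*(-60)) - (1071 + 1) = (148 - 8880) - 1*1072 = -8732 - 1072 = -9804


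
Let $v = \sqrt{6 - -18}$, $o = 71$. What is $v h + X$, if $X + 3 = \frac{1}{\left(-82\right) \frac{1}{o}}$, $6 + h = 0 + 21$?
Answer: $- \frac{317}{82} + 30 \sqrt{6} \approx 69.619$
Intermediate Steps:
$v = 2 \sqrt{6}$ ($v = \sqrt{6 + \left(-21 + 39\right)} = \sqrt{6 + 18} = \sqrt{24} = 2 \sqrt{6} \approx 4.899$)
$h = 15$ ($h = -6 + \left(0 + 21\right) = -6 + 21 = 15$)
$X = - \frac{317}{82}$ ($X = -3 + \frac{1}{\left(-82\right) \frac{1}{71}} = -3 + \frac{1}{- \frac{82}{71}} = -3 - \frac{71}{82} = - \frac{317}{82} \approx -3.8659$)
$v h + X = 2 \sqrt{6} \cdot 15 - \frac{317}{82} = 30 \sqrt{6} - \frac{317}{82} = - \frac{317}{82} + 30 \sqrt{6}$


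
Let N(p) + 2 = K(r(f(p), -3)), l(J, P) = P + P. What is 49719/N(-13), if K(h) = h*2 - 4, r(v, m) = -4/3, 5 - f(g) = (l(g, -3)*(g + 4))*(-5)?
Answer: -149157/26 ≈ -5736.8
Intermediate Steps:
l(J, P) = 2*P
f(g) = -115 - 30*g (f(g) = 5 - (2*(-3))*(g + 4)*(-5) = 5 - (-6*(4 + g))*(-5) = 5 - (-24 - 6*g)*(-5) = 5 - (120 + 30*g) = 5 + (-120 - 30*g) = -115 - 30*g)
r(v, m) = -4/3 (r(v, m) = -4*⅓ = -4/3)
K(h) = -4 + 2*h (K(h) = 2*h - 4 = -4 + 2*h)
N(p) = -26/3 (N(p) = -2 + (-4 + 2*(-4/3)) = -2 + (-4 - 8/3) = -2 - 20/3 = -26/3)
49719/N(-13) = 49719/(-26/3) = 49719*(-3/26) = -149157/26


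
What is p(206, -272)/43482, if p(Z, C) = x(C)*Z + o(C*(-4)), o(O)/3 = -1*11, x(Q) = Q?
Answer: -56065/43482 ≈ -1.2894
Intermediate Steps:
o(O) = -33 (o(O) = 3*(-1*11) = 3*(-11) = -33)
p(Z, C) = -33 + C*Z (p(Z, C) = C*Z - 33 = -33 + C*Z)
p(206, -272)/43482 = (-33 - 272*206)/43482 = (-33 - 56032)*(1/43482) = -56065*1/43482 = -56065/43482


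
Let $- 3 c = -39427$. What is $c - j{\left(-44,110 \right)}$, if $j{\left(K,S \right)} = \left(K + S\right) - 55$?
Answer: $\frac{39394}{3} \approx 13131.0$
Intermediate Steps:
$j{\left(K,S \right)} = -55 + K + S$
$c = \frac{39427}{3}$ ($c = \left(- \frac{1}{3}\right) \left(-39427\right) = \frac{39427}{3} \approx 13142.0$)
$c - j{\left(-44,110 \right)} = \frac{39427}{3} - \left(-55 - 44 + 110\right) = \frac{39427}{3} - 11 = \frac{39394}{3}$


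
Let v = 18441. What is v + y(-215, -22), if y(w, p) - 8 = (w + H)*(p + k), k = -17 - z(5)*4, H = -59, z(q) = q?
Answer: 34615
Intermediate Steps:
k = -37 (k = -17 - 5*4 = -17 - 1*20 = -17 - 20 = -37)
y(w, p) = 8 + (-59 + w)*(-37 + p) (y(w, p) = 8 + (w - 59)*(p - 37) = 8 + (-59 + w)*(-37 + p))
v + y(-215, -22) = 18441 + (2191 - 59*(-22) - 37*(-215) - 22*(-215)) = 18441 + (2191 + 1298 + 7955 + 4730) = 18441 + 16174 = 34615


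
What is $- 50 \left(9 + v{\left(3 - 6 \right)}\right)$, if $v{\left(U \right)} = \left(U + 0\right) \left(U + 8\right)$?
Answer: $300$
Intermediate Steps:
$v{\left(U \right)} = U \left(8 + U\right)$
$- 50 \left(9 + v{\left(3 - 6 \right)}\right) = - 50 \left(9 + \left(3 - 6\right) \left(8 + \left(3 - 6\right)\right)\right) = - 50 \left(9 - 3 \left(8 - 3\right)\right) = - 50 \left(9 - 15\right) = \left(-50\right) \left(-6\right) = 300$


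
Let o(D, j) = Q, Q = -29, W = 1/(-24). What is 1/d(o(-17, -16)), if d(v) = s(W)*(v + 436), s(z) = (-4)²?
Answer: 1/6512 ≈ 0.00015356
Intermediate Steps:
W = -1/24 ≈ -0.041667
o(D, j) = -29
s(z) = 16
d(v) = 6976 + 16*v (d(v) = 16*(v + 436) = 16*(436 + v) = 6976 + 16*v)
1/d(o(-17, -16)) = 1/(6976 + 16*(-29)) = 1/(6976 - 464) = 1/6512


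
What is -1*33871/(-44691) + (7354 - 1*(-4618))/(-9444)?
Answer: -5976748/11723939 ≈ -0.50979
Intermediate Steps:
-1*33871/(-44691) + (7354 - 1*(-4618))/(-9444) = -33871*(-1/44691) + (7354 + 4618)*(-1/9444) = 33871/44691 + 11972*(-1/9444) = 33871/44691 - 2993/2361 = -5976748/11723939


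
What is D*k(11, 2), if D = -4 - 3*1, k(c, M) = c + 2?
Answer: -91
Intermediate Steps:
k(c, M) = 2 + c
D = -7 (D = -4 - 3 = -7)
D*k(11, 2) = -7*(2 + 11) = -7*13 = -91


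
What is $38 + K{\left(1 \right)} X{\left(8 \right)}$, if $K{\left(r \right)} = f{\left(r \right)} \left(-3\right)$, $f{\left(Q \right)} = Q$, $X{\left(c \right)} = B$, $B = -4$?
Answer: $50$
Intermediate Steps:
$X{\left(c \right)} = -4$
$K{\left(r \right)} = - 3 r$ ($K{\left(r \right)} = r \left(-3\right) = - 3 r$)
$38 + K{\left(1 \right)} X{\left(8 \right)} = 38 + \left(-3\right) 1 \left(-4\right) = 38 - -12 = 38 + 12 = 50$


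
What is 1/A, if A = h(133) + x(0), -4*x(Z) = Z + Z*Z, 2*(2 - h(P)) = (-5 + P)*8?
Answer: -1/510 ≈ -0.0019608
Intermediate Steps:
h(P) = 22 - 4*P (h(P) = 2 - (-5 + P)*8/2 = 2 - (-40 + 8*P)/2 = 2 + (20 - 4*P) = 22 - 4*P)
x(Z) = -Z/4 - Z²/4 (x(Z) = -(Z + Z*Z)/4 = -(Z + Z²)/4 = -Z/4 - Z²/4)
A = -510 (A = (22 - 4*133) - ¼*0*(1 + 0) = (22 - 532) - ¼*0*1 = -510 + 0 = -510)
1/A = 1/(-510) = -1/510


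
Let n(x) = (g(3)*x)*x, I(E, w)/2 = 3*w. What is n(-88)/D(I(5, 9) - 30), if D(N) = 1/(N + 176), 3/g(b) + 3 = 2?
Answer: -4646400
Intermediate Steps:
I(E, w) = 6*w (I(E, w) = 2*(3*w) = 6*w)
g(b) = -3 (g(b) = 3/(-3 + 2) = 3/(-1) = 3*(-1) = -3)
D(N) = 1/(176 + N)
n(x) = -3*x**2 (n(x) = (-3*x)*x = -3*x**2)
n(-88)/D(I(5, 9) - 30) = (-3*(-88)**2)/(1/(176 + (6*9 - 30))) = (-3*7744)/(1/(176 + (54 - 30))) = -23232/(1/(176 + 24)) = -23232/(1/200) = -23232/1/200 = -23232*200 = -4646400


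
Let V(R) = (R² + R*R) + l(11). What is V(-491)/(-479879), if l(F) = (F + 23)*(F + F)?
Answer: -482910/479879 ≈ -1.0063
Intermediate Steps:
l(F) = 2*F*(23 + F) (l(F) = (23 + F)*(2*F) = 2*F*(23 + F))
V(R) = 748 + 2*R² (V(R) = (R² + R*R) + 2*11*(23 + 11) = (R² + R²) + 2*11*34 = 2*R² + 748 = 748 + 2*R²)
V(-491)/(-479879) = (748 + 2*(-491)²)/(-479879) = (748 + 2*241081)*(-1/479879) = (748 + 482162)*(-1/479879) = 482910*(-1/479879) = -482910/479879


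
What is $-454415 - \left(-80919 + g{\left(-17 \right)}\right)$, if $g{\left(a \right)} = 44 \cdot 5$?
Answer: $-373716$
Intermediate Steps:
$g{\left(a \right)} = 220$
$-454415 - \left(-80919 + g{\left(-17 \right)}\right) = -454415 + \left(80919 - 220\right) = -454415 + 80699 = -373716$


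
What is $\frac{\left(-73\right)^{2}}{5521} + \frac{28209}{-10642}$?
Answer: $- \frac{99030671}{58754482} \approx -1.6855$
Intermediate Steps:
$\frac{\left(-73\right)^{2}}{5521} + \frac{28209}{-10642} = 5329 \cdot \frac{1}{5521} + 28209 \left(- \frac{1}{10642}\right) = \frac{5329}{5521} - \frac{28209}{10642} = - \frac{99030671}{58754482}$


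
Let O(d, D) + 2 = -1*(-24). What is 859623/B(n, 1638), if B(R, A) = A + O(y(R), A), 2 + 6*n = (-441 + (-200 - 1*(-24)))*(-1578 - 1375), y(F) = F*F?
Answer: 859623/1660 ≈ 517.84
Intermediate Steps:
y(F) = F²
n = 607333/2 (n = -⅓ + ((-441 + (-200 - 1*(-24)))*(-1578 - 1375))/6 = -⅓ + ((-441 + (-200 + 24))*(-2953))/6 = -⅓ + ((-441 - 176)*(-2953))/6 = -⅓ + (-617*(-2953))/6 = -⅓ + (⅙)*1822001 = -⅓ + 1822001/6 = 607333/2 ≈ 3.0367e+5)
O(d, D) = 22 (O(d, D) = -2 - 1*(-24) = -2 + 24 = 22)
B(R, A) = 22 + A (B(R, A) = A + 22 = 22 + A)
859623/B(n, 1638) = 859623/(22 + 1638) = 859623/1660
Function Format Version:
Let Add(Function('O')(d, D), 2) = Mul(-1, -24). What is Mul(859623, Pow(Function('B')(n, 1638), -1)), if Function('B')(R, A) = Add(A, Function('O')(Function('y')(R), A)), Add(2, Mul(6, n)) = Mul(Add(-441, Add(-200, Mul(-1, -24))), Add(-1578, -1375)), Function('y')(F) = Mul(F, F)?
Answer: Rational(859623, 1660) ≈ 517.84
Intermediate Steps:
Function('y')(F) = Pow(F, 2)
n = Rational(607333, 2) (n = Add(Rational(-1, 3), Mul(Rational(1, 6), Mul(Add(-441, Add(-200, Mul(-1, -24))), Add(-1578, -1375)))) = Add(Rational(-1, 3), Mul(Rational(1, 6), Mul(Add(-441, Add(-200, 24)), -2953))) = Add(Rational(-1, 3), Mul(Rational(1, 6), Mul(Add(-441, -176), -2953))) = Add(Rational(-1, 3), Mul(Rational(1, 6), Mul(-617, -2953))) = Add(Rational(-1, 3), Mul(Rational(1, 6), 1822001)) = Add(Rational(-1, 3), Rational(1822001, 6)) = Rational(607333, 2) ≈ 3.0367e+5)
Function('O')(d, D) = 22 (Function('O')(d, D) = Add(-2, Mul(-1, -24)) = Add(-2, 24) = 22)
Function('B')(R, A) = Add(22, A) (Function('B')(R, A) = Add(A, 22) = Add(22, A))
Mul(859623, Pow(Function('B')(n, 1638), -1)) = Mul(859623, Pow(Add(22, 1638), -1)) = Mul(859623, Pow(1660, -1)) = Mul(859623, Rational(1, 1660)) = Rational(859623, 1660)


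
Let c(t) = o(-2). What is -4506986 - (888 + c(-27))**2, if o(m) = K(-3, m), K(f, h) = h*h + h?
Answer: -5299086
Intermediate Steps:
K(f, h) = h + h**2 (K(f, h) = h**2 + h = h + h**2)
o(m) = m*(1 + m)
c(t) = 2 (c(t) = -2*(1 - 2) = -2*(-1) = 2)
-4506986 - (888 + c(-27))**2 = -4506986 - (888 + 2)**2 = -4506986 - 1*890**2 = -4506986 - 1*792100 = -4506986 - 792100 = -5299086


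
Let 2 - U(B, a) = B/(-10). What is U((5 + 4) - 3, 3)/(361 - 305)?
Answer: 13/280 ≈ 0.046429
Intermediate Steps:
U(B, a) = 2 + B/10 (U(B, a) = 2 - B/(-10) = 2 - B*(-1)/10 = 2 - (-1)*B/10 = 2 + B/10)
U((5 + 4) - 3, 3)/(361 - 305) = (2 + ((5 + 4) - 3)/10)/(361 - 305) = (2 + (9 - 3)/10)/56 = (2 + (⅒)*6)*(1/56) = (2 + ⅗)*(1/56) = (13/5)*(1/56) = 13/280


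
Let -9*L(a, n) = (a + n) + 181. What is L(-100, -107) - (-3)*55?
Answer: 1511/9 ≈ 167.89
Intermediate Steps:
L(a, n) = -181/9 - a/9 - n/9 (L(a, n) = -((a + n) + 181)/9 = -(181 + a + n)/9 = -181/9 - a/9 - n/9)
L(-100, -107) - (-3)*55 = (-181/9 - 1/9*(-100) - 1/9*(-107)) - (-3)*55 = (-181/9 + 100/9 + 107/9) - 1*(-165) = 26/9 + 165 = 1511/9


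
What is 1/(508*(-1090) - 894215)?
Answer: -1/1447935 ≈ -6.9064e-7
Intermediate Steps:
1/(508*(-1090) - 894215) = 1/(-553720 - 894215) = 1/(-1447935) = -1/1447935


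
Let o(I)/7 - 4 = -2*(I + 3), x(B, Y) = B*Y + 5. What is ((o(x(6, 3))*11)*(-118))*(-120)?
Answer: -52335360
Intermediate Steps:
x(B, Y) = 5 + B*Y
o(I) = -14 - 14*I (o(I) = 28 + 7*(-2*(I + 3)) = 28 + 7*(-2*(3 + I)) = 28 + 7*(-6 - 2*I) = 28 + (-42 - 14*I) = -14 - 14*I)
((o(x(6, 3))*11)*(-118))*(-120) = (((-14 - 14*(5 + 6*3))*11)*(-118))*(-120) = (((-14 - 14*(5 + 18))*11)*(-118))*(-120) = (((-14 - 14*23)*11)*(-118))*(-120) = (((-14 - 322)*11)*(-118))*(-120) = (-336*11*(-118))*(-120) = -3696*(-118)*(-120) = 436128*(-120) = -52335360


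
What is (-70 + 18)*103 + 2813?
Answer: -2543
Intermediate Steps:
(-70 + 18)*103 + 2813 = -52*103 + 2813 = -5356 + 2813 = -2543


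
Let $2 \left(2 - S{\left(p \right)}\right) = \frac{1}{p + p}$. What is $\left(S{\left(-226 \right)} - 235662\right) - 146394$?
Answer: $- \frac{345376815}{904} \approx -3.8205 \cdot 10^{5}$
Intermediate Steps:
$S{\left(p \right)} = 2 - \frac{1}{4 p}$ ($S{\left(p \right)} = 2 - \frac{1}{2 \left(p + p\right)} = 2 - \frac{1}{2 \cdot 2 p} = 2 - \frac{\frac{1}{2} \frac{1}{p}}{2} = 2 - \frac{1}{4 p}$)
$\left(S{\left(-226 \right)} - 235662\right) - 146394 = \left(\left(2 - \frac{1}{4 \left(-226\right)}\right) - 235662\right) - 146394 = \left(\left(2 - - \frac{1}{904}\right) - 235662\right) - 146394 = \left(\left(2 + \frac{1}{904}\right) - 235662\right) - 146394 = \left(\frac{1809}{904} - 235662\right) - 146394 = - \frac{213036639}{904} - 146394 = - \frac{345376815}{904}$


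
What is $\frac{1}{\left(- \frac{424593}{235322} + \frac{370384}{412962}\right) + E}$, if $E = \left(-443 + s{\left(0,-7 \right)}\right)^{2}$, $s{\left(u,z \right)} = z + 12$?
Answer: $\frac{48589521882}{9321564145294999} \approx 5.2126 \cdot 10^{-6}$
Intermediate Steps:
$s{\left(u,z \right)} = 12 + z$
$E = 191844$ ($E = \left(-443 + \left(12 - 7\right)\right)^{2} = \left(-443 + 5\right)^{2} = \left(-438\right)^{2} = 191844$)
$\frac{1}{\left(- \frac{424593}{235322} + \frac{370384}{412962}\right) + E} = \frac{1}{\left(- \frac{424593}{235322} + \frac{370384}{412962}\right) + 191844} = \frac{1}{\left(\left(-424593\right) \frac{1}{235322} + 370384 \cdot \frac{1}{412962}\right) + 191844} = \frac{1}{\left(- \frac{424593}{235322} + \frac{185192}{206481}\right) + 191844} = \frac{1}{- \frac{44090635409}{48589521882} + 191844} = \frac{1}{\frac{9321564145294999}{48589521882}} = \frac{48589521882}{9321564145294999}$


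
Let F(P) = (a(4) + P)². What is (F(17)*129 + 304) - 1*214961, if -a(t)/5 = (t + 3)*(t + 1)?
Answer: 3005699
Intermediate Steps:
a(t) = -5*(1 + t)*(3 + t) (a(t) = -5*(t + 3)*(t + 1) = -5*(3 + t)*(1 + t) = -5*(1 + t)*(3 + t))
F(P) = (-175 + P)² (F(P) = ((-15 - 20*4 - 5*4²) + P)² = ((-15 - 80 - 5*16) + P)² = ((-15 - 80 - 80) + P)² = (-175 + P)²)
(F(17)*129 + 304) - 1*214961 = ((-175 + 17)²*129 + 304) - 1*214961 = ((-158)²*129 + 304) - 214961 = (24964*129 + 304) - 214961 = (3220356 + 304) - 214961 = 3220660 - 214961 = 3005699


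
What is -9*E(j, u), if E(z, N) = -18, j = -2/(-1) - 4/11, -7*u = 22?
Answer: 162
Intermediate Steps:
u = -22/7 (u = -1/7*22 = -22/7 ≈ -3.1429)
j = 18/11 (j = -2*(-1) - 4*1/11 = 2 - 4/11 = 18/11 ≈ 1.6364)
-9*E(j, u) = -9*(-18) = 162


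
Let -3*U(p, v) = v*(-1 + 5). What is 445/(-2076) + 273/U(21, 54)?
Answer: -16633/4152 ≈ -4.0060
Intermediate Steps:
U(p, v) = -4*v/3 (U(p, v) = -v*(-1 + 5)/3 = -v*4/3 = -4*v/3)
445/(-2076) + 273/U(21, 54) = 445/(-2076) + 273/((-4/3*54)) = 445*(-1/2076) + 273/(-72) = -445/2076 + 273*(-1/72) = -445/2076 - 91/24 = -16633/4152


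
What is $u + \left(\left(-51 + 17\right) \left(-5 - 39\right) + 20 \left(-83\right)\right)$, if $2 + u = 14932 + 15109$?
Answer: $29875$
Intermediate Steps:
$u = 30039$ ($u = -2 + \left(14932 + 15109\right) = -2 + 30041 = 30039$)
$u + \left(\left(-51 + 17\right) \left(-5 - 39\right) + 20 \left(-83\right)\right) = 30039 + \left(\left(-51 + 17\right) \left(-5 - 39\right) + 20 \left(-83\right)\right) = 30039 - 164 = 29875$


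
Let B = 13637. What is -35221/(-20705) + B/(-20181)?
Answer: 428440916/417847605 ≈ 1.0254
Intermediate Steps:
-35221/(-20705) + B/(-20181) = -35221/(-20705) + 13637/(-20181) = -35221*(-1/20705) + 13637*(-1/20181) = 35221/20705 - 13637/20181 = 428440916/417847605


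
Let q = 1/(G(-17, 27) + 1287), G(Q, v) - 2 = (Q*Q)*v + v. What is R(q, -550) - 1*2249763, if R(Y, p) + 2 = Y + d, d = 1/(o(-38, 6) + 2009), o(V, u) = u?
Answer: -41338948164391/18374785 ≈ -2.2498e+6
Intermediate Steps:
G(Q, v) = 2 + v + v*Q² (G(Q, v) = 2 + ((Q*Q)*v + v) = 2 + (Q²*v + v) = 2 + (v*Q² + v) = 2 + (v + v*Q²) = 2 + v + v*Q²)
q = 1/9119 (q = 1/((2 + 27 + 27*(-17)²) + 1287) = 1/((2 + 27 + 27*289) + 1287) = 1/((2 + 27 + 7803) + 1287) = 1/(7832 + 1287) = 1/9119 ≈ 0.00010966)
d = 1/2015 (d = 1/(6 + 2009) = 1/2015 ≈ 0.00049628)
R(Y, p) = -4029/2015 + Y (R(Y, p) = -2 + (Y + 1/2015) = -2 + (1/2015 + Y) = -4029/2015 + Y)
R(q, -550) - 1*2249763 = (-4029/2015 + 1/9119) - 1*2249763 = -36738436/18374785 - 2249763 = -41338948164391/18374785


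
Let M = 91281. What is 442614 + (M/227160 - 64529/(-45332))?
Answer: 379824025025801/858134760 ≈ 4.4262e+5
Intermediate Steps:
442614 + (M/227160 - 64529/(-45332)) = 442614 + (91281/227160 - 64529/(-45332)) = 442614 + (91281*(1/227160) - 64529*(-1/45332)) = 442614 + (30427/75720 + 64529/45332) = 442614 + 1566363161/858134760 = 379824025025801/858134760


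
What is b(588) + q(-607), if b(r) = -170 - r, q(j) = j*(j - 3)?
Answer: 369512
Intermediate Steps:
q(j) = j*(-3 + j)
b(588) + q(-607) = (-170 - 1*588) - 607*(-3 - 607) = (-170 - 588) - 607*(-610) = -758 + 370270 = 369512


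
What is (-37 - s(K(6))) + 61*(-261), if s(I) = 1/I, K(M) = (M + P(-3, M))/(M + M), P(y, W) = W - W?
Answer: -15960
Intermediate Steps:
P(y, W) = 0
K(M) = 1/2 (K(M) = (M + 0)/(M + M) = M/((2*M)) = M*(1/(2*M)) = 1/2)
(-37 - s(K(6))) + 61*(-261) = (-37 - 1/1/2) + 61*(-261) = (-37 - 1*2) - 15921 = (-37 - 2) - 15921 = -39 - 15921 = -15960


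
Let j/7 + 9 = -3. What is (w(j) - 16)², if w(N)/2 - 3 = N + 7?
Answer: 26896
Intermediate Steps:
j = -84 (j = -63 + 7*(-3) = -63 - 21 = -84)
w(N) = 20 + 2*N (w(N) = 6 + 2*(N + 7) = 6 + 2*(7 + N) = 6 + (14 + 2*N) = 20 + 2*N)
(w(j) - 16)² = ((20 + 2*(-84)) - 16)² = ((20 - 168) - 16)² = (-148 - 16)² = (-164)² = 26896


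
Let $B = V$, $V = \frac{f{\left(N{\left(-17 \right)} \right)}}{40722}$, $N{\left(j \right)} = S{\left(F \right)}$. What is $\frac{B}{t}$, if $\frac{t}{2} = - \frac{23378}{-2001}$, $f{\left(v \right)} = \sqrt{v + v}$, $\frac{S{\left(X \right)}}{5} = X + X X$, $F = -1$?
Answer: $0$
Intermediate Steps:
$S{\left(X \right)} = 5 X + 5 X^{2}$ ($S{\left(X \right)} = 5 \left(X + X X\right) = 5 \left(X + X^{2}\right) = 5 X + 5 X^{2}$)
$N{\left(j \right)} = 0$ ($N{\left(j \right)} = 5 \left(-1\right) \left(1 - 1\right) = 5 \left(-1\right) 0 = 0$)
$f{\left(v \right)} = \sqrt{2} \sqrt{v}$ ($f{\left(v \right)} = \sqrt{2 v} = \sqrt{2} \sqrt{v}$)
$t = \frac{46756}{2001}$ ($t = 2 \left(- \frac{23378}{-2001}\right) = 2 \left(\left(-23378\right) \left(- \frac{1}{2001}\right)\right) = 2 \cdot \frac{23378}{2001} = \frac{46756}{2001} \approx 23.366$)
$V = 0$ ($V = \frac{\sqrt{2} \sqrt{0}}{40722} = \sqrt{2} \cdot 0 \cdot \frac{1}{40722} = 0 \cdot \frac{1}{40722} = 0$)
$B = 0$
$\frac{B}{t} = \frac{0}{\frac{46756}{2001}} = 0 \cdot \frac{2001}{46756} = 0$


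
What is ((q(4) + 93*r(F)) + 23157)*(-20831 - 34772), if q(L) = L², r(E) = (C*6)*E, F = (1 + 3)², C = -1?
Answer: -792064735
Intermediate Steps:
F = 16 (F = 4² = 16)
r(E) = -6*E (r(E) = (-1*6)*E = -6*E)
((q(4) + 93*r(F)) + 23157)*(-20831 - 34772) = ((4² + 93*(-6*16)) + 23157)*(-20831 - 34772) = ((16 + 93*(-96)) + 23157)*(-55603) = ((16 - 8928) + 23157)*(-55603) = (-8912 + 23157)*(-55603) = 14245*(-55603) = -792064735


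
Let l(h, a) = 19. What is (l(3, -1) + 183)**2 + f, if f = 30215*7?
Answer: 252309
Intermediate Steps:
f = 211505
(l(3, -1) + 183)**2 + f = (19 + 183)**2 + 211505 = 202**2 + 211505 = 40804 + 211505 = 252309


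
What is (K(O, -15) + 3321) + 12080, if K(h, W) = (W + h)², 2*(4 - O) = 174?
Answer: 25005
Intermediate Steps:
O = -83 (O = 4 - ½*174 = 4 - 87 = -83)
(K(O, -15) + 3321) + 12080 = ((-15 - 83)² + 3321) + 12080 = ((-98)² + 3321) + 12080 = (9604 + 3321) + 12080 = 12925 + 12080 = 25005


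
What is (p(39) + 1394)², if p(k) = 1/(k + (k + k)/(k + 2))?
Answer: 5465210652841/2812329 ≈ 1.9433e+6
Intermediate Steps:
p(k) = 1/(k + 2*k/(2 + k)) (p(k) = 1/(k + (2*k)/(2 + k)) = 1/(k + 2*k/(2 + k)))
(p(39) + 1394)² = ((2 + 39)/(39*(4 + 39)) + 1394)² = ((1/39)*41/43 + 1394)² = ((1/39)*(1/43)*41 + 1394)² = (41/1677 + 1394)² = (2337779/1677)² = 5465210652841/2812329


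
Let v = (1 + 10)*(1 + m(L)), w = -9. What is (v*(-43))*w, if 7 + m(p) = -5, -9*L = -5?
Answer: -46827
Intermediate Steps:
L = 5/9 (L = -⅑*(-5) = 5/9 ≈ 0.55556)
m(p) = -12 (m(p) = -7 - 5 = -12)
v = -121 (v = (1 + 10)*(1 - 12) = 11*(-11) = -121)
(v*(-43))*w = -121*(-43)*(-9) = 5203*(-9) = -46827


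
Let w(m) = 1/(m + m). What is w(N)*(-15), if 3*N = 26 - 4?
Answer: -45/44 ≈ -1.0227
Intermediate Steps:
N = 22/3 (N = (26 - 4)/3 = (⅓)*22 = 22/3 ≈ 7.3333)
w(m) = 1/(2*m)
w(N)*(-15) = (1/(2*(22/3)))*(-15) = ((½)*(3/22))*(-15) = (3/44)*(-15) = -45/44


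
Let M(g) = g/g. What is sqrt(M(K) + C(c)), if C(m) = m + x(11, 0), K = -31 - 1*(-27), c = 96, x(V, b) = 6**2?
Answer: sqrt(133) ≈ 11.533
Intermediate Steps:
x(V, b) = 36
K = -4 (K = -31 + 27 = -4)
M(g) = 1
C(m) = 36 + m (C(m) = m + 36 = 36 + m)
sqrt(M(K) + C(c)) = sqrt(1 + (36 + 96)) = sqrt(1 + 132) = sqrt(133)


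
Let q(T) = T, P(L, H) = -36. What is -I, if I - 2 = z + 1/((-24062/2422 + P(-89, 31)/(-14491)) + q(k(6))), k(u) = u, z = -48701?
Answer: 3360541667882/69006019 ≈ 48699.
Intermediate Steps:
I = -3360541667882/69006019 (I = 2 + (-48701 + 1/((-24062/2422 - 36/(-14491)) + 6)) = 2 + (-48701 + 1/((-24062*1/2422 - 36*(-1/14491)) + 6)) = 2 + (-48701 + 1/((-12031/1211 + 36/14491) + 6)) = 2 + (-48701 + 1/(-174297625/17548601 + 6)) = 2 + (-48701 + 1/(-69006019/17548601)) = 2 + (-48701 - 17548601/69006019) = 2 - 3360679679920/69006019 = -3360541667882/69006019 ≈ -48699.)
-I = -1*(-3360541667882/69006019) = 3360541667882/69006019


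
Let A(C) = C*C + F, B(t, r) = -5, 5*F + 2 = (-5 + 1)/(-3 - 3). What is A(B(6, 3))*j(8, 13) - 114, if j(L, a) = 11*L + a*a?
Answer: 93637/15 ≈ 6242.5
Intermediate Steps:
F = -4/15 (F = -⅖ + ((-5 + 1)/(-3 - 3))/5 = -⅖ + (-4/(-6))/5 = -⅖ + (-4*(-⅙))/5 = -⅖ + (⅕)*(⅔) = -⅖ + 2/15 = -4/15 ≈ -0.26667)
j(L, a) = a² + 11*L (j(L, a) = 11*L + a² = a² + 11*L)
A(C) = -4/15 + C² (A(C) = C*C - 4/15 = C² - 4/15 = -4/15 + C²)
A(B(6, 3))*j(8, 13) - 114 = (-4/15 + (-5)²)*(13² + 11*8) - 114 = (-4/15 + 25)*(169 + 88) - 114 = (371/15)*257 - 114 = 95347/15 - 114 = 93637/15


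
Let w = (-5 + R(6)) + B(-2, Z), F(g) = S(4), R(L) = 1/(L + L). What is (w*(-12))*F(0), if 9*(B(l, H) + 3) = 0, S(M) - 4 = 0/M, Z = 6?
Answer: 380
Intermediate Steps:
S(M) = 4 (S(M) = 4 + 0/M = 4 + 0 = 4)
B(l, H) = -3 (B(l, H) = -3 + (⅑)*0 = -3 + 0 = -3)
R(L) = 1/(2*L)
F(g) = 4
w = -95/12 (w = (-5 + (½)/6) - 3 = (-5 + (½)*(⅙)) - 3 = (-5 + 1/12) - 3 = -59/12 - 3 = -95/12 ≈ -7.9167)
(w*(-12))*F(0) = -95/12*(-12)*4 = 95*4 = 380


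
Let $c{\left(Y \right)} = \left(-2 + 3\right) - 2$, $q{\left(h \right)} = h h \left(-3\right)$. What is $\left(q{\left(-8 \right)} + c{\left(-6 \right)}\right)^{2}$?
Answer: $37249$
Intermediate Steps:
$q{\left(h \right)} = - 3 h^{2}$ ($q{\left(h \right)} = h \left(- 3 h\right) = - 3 h^{2}$)
$c{\left(Y \right)} = -1$ ($c{\left(Y \right)} = 1 - 2 = -1$)
$\left(q{\left(-8 \right)} + c{\left(-6 \right)}\right)^{2} = \left(- 3 \left(-8\right)^{2} - 1\right)^{2} = \left(\left(-3\right) 64 - 1\right)^{2} = \left(-192 - 1\right)^{2} = \left(-193\right)^{2} = 37249$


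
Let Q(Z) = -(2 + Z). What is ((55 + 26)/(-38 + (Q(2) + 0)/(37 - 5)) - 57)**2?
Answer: 325189089/93025 ≈ 3495.7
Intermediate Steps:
Q(Z) = -2 - Z
((55 + 26)/(-38 + (Q(2) + 0)/(37 - 5)) - 57)**2 = ((55 + 26)/(-38 + ((-2 - 1*2) + 0)/(37 - 5)) - 57)**2 = (81/(-38 + ((-2 - 2) + 0)/32) - 57)**2 = (81/(-38 + (-4 + 0)*(1/32)) - 57)**2 = (81/(-38 - 4*1/32) - 57)**2 = (81/(-38 - 1/8) - 57)**2 = (81/(-305/8) - 57)**2 = (81*(-8/305) - 57)**2 = (-648/305 - 57)**2 = (-18033/305)**2 = 325189089/93025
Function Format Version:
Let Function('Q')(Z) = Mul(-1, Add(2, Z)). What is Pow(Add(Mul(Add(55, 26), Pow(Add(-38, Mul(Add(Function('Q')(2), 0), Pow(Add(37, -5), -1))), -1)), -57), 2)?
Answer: Rational(325189089, 93025) ≈ 3495.7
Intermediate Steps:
Function('Q')(Z) = Add(-2, Mul(-1, Z))
Pow(Add(Mul(Add(55, 26), Pow(Add(-38, Mul(Add(Function('Q')(2), 0), Pow(Add(37, -5), -1))), -1)), -57), 2) = Pow(Add(Mul(Add(55, 26), Pow(Add(-38, Mul(Add(Add(-2, Mul(-1, 2)), 0), Pow(Add(37, -5), -1))), -1)), -57), 2) = Pow(Add(Mul(81, Pow(Add(-38, Mul(Add(Add(-2, -2), 0), Pow(32, -1))), -1)), -57), 2) = Pow(Add(Mul(81, Pow(Add(-38, Mul(Add(-4, 0), Rational(1, 32))), -1)), -57), 2) = Pow(Add(Mul(81, Pow(Add(-38, Mul(-4, Rational(1, 32))), -1)), -57), 2) = Pow(Add(Mul(81, Pow(Add(-38, Rational(-1, 8)), -1)), -57), 2) = Pow(Add(Mul(81, Pow(Rational(-305, 8), -1)), -57), 2) = Pow(Add(Mul(81, Rational(-8, 305)), -57), 2) = Pow(Add(Rational(-648, 305), -57), 2) = Pow(Rational(-18033, 305), 2) = Rational(325189089, 93025)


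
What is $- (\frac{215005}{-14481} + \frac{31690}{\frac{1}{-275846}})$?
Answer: $\frac{126586526809945}{14481} \approx 8.7416 \cdot 10^{9}$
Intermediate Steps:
$- (\frac{215005}{-14481} + \frac{31690}{\frac{1}{-275846}}) = - (215005 \left(- \frac{1}{14481}\right) + \frac{31690}{- \frac{1}{275846}}) = - (- \frac{215005}{14481} + 31690 \left(-275846\right)) = - (- \frac{215005}{14481} - 8741559740) = \left(-1\right) \left(- \frac{126586526809945}{14481}\right) = \frac{126586526809945}{14481}$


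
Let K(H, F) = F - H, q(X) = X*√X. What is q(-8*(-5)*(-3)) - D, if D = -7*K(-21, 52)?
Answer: 511 - 240*I*√30 ≈ 511.0 - 1314.5*I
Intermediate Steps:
q(X) = X^(3/2)
D = -511 (D = -7*(52 - 1*(-21)) = -7*(52 + 21) = -7*73 = -511)
q(-8*(-5)*(-3)) - D = (-8*(-5)*(-3))^(3/2) - 1*(-511) = (40*(-3))^(3/2) + 511 = (-120)^(3/2) + 511 = -240*I*√30 + 511 = 511 - 240*I*√30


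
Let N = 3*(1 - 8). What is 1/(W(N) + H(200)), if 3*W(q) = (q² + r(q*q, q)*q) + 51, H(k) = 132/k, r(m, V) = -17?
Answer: 50/14183 ≈ 0.0035253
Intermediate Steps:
N = -21 (N = 3*(-7) = -21)
W(q) = 17 - 17*q/3 + q²/3 (W(q) = ((q² - 17*q) + 51)/3 = (51 + q² - 17*q)/3 = 17 - 17*q/3 + q²/3)
1/(W(N) + H(200)) = 1/((17 - 17/3*(-21) + (⅓)*(-21)²) + 132/200) = 1/((17 + 119 + (⅓)*441) + 132*(1/200)) = 1/((17 + 119 + 147) + 33/50) = 1/(283 + 33/50) = 1/(14183/50) = 50/14183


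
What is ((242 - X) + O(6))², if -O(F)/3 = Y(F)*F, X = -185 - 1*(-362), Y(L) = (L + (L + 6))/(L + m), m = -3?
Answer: 1849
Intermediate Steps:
Y(L) = (6 + 2*L)/(-3 + L) (Y(L) = (L + (L + 6))/(L - 3) = (L + (6 + L))/(-3 + L) = (6 + 2*L)/(-3 + L))
X = 177 (X = -185 + 362 = 177)
O(F) = -6*F*(3 + F)/(-3 + F) (O(F) = -3*2*(3 + F)/(-3 + F)*F = -6*F*(3 + F)/(-3 + F))
((242 - X) + O(6))² = ((242 - 1*177) - 6*6*(3 + 6)/(-3 + 6))² = ((242 - 177) - 6*6*9/3)² = (65 - 6*6*⅓*9)² = (65 - 108)² = (-43)² = 1849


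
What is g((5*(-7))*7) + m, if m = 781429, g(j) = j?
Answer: 781184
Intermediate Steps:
g((5*(-7))*7) + m = (5*(-7))*7 + 781429 = -35*7 + 781429 = -245 + 781429 = 781184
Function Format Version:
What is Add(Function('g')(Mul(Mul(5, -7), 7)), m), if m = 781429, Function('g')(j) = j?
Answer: 781184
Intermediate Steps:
Add(Function('g')(Mul(Mul(5, -7), 7)), m) = Add(Mul(Mul(5, -7), 7), 781429) = Add(Mul(-35, 7), 781429) = Add(-245, 781429) = 781184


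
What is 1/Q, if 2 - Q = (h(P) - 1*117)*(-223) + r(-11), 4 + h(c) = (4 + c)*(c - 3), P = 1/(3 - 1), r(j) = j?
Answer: -4/117915 ≈ -3.3923e-5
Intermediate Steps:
P = 1/2 ≈ 0.50000
h(c) = -4 + (-3 + c)*(4 + c) (h(c) = -4 + (4 + c)*(c - 3) = -4 + (4 + c)*(-3 + c) = -4 + (-3 + c)*(4 + c))
Q = -117915/4 (Q = 2 - (((-16 + 1/2 + (1/2)**2) - 1*117)*(-223) - 11) = 2 - (((-16 + 1/2 + 1/4) - 117)*(-223) - 11) = 2 - ((-61/4 - 117)*(-223) - 11) = 2 - (-529/4*(-223) - 11) = 2 - (117967/4 - 11) = 2 - 1*117923/4 = 2 - 117923/4 = -117915/4 ≈ -29479.)
1/Q = 1/(-117915/4) = -4/117915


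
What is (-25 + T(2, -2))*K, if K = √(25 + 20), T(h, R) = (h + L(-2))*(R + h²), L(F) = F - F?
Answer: -63*√5 ≈ -140.87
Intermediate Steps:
L(F) = 0
T(h, R) = h*(R + h²) (T(h, R) = (h + 0)*(R + h²) = h*(R + h²))
K = 3*√5 (K = √45 = 3*√5 ≈ 6.7082)
(-25 + T(2, -2))*K = (-25 + 2*(-2 + 2²))*(3*√5) = (-25 + 2*(-2 + 4))*(3*√5) = (-25 + 2*2)*(3*√5) = (-25 + 4)*(3*√5) = -63*√5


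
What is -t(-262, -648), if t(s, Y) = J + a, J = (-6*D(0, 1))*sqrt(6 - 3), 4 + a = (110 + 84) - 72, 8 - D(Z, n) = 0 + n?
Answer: -118 + 42*sqrt(3) ≈ -45.254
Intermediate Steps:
D(Z, n) = 8 - n (D(Z, n) = 8 - (0 + n) = 8 - n)
a = 118 (a = -4 + ((110 + 84) - 72) = -4 + (194 - 72) = -4 + 122 = 118)
J = -42*sqrt(3) (J = (-6*(8 - 1*1))*sqrt(6 - 3) = (-6*(8 - 1))*sqrt(3) = (-6*7)*sqrt(3) = -42*sqrt(3) ≈ -72.746)
t(s, Y) = 118 - 42*sqrt(3) (t(s, Y) = -42*sqrt(3) + 118 = 118 - 42*sqrt(3))
-t(-262, -648) = -(118 - 42*sqrt(3)) = -118 + 42*sqrt(3)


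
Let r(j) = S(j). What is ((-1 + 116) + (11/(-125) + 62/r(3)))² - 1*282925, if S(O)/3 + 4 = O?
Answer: -38537271161/140625 ≈ -2.7404e+5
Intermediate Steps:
S(O) = -12 + 3*O
r(j) = -12 + 3*j
((-1 + 116) + (11/(-125) + 62/r(3)))² - 1*282925 = ((-1 + 116) + (11/(-125) + 62/(-12 + 3*3)))² - 1*282925 = (115 + (11*(-1/125) + 62/(-12 + 9)))² - 282925 = (115 + (-11/125 + 62/(-3)))² - 282925 = (115 + (-11/125 + 62*(-⅓)))² - 282925 = (115 + (-11/125 - 62/3))² - 282925 = (115 - 7783/375)² - 282925 = (35342/375)² - 282925 = 1249056964/140625 - 282925 = -38537271161/140625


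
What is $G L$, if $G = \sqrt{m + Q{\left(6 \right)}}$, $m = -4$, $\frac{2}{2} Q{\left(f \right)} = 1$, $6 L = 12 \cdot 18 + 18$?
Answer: $39 i \sqrt{3} \approx 67.55 i$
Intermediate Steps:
$L = 39$ ($L = \frac{12 \cdot 18 + 18}{6} = \frac{216 + 18}{6} = \frac{1}{6} \cdot 234 = 39$)
$Q{\left(f \right)} = 1$
$G = i \sqrt{3}$ ($G = \sqrt{-4 + 1} = \sqrt{-3} = i \sqrt{3} \approx 1.732 i$)
$G L = i \sqrt{3} \cdot 39 = 39 i \sqrt{3}$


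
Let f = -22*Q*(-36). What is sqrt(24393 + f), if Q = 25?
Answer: sqrt(44193) ≈ 210.22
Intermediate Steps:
f = 19800 (f = -22*25*(-36) = -550*(-36) = 19800)
sqrt(24393 + f) = sqrt(24393 + 19800) = sqrt(44193)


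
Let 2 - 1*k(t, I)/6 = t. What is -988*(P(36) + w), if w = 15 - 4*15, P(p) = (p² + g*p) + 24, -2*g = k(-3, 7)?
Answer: -726180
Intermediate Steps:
k(t, I) = 12 - 6*t
g = -15 (g = -(12 - 6*(-3))/2 = -(12 + 18)/2 = -½*30 = -15)
P(p) = 24 + p² - 15*p (P(p) = (p² - 15*p) + 24 = 24 + p² - 15*p)
w = -45 (w = 15 - 60 = -45)
-988*(P(36) + w) = -988*((24 + 36² - 15*36) - 45) = -988*((24 + 1296 - 540) - 45) = -988*(780 - 45) = -988*735 = -726180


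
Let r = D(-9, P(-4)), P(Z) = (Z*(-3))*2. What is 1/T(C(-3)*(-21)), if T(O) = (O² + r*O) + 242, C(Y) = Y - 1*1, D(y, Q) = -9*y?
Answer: 1/14102 ≈ 7.0912e-5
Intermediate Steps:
P(Z) = -6*Z (P(Z) = -3*Z*2 = -6*Z)
r = 81 (r = -9*(-9) = 81)
C(Y) = -1 + Y (C(Y) = Y - 1 = -1 + Y)
T(O) = 242 + O² + 81*O (T(O) = (O² + 81*O) + 242 = 242 + O² + 81*O)
1/T(C(-3)*(-21)) = 1/(242 + ((-1 - 3)*(-21))² + 81*((-1 - 3)*(-21))) = 1/(242 + (-4*(-21))² + 81*(-4*(-21))) = 1/(242 + 84² + 81*84) = 1/(242 + 7056 + 6804) = 1/14102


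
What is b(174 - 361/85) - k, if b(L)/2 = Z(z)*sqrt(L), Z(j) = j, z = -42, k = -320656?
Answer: 320656 - 84*sqrt(1226465)/85 ≈ 3.1956e+5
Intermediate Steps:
b(L) = -84*sqrt(L) (b(L) = 2*(-42*sqrt(L)) = -84*sqrt(L))
b(174 - 361/85) - k = -84*sqrt(174 - 361/85) - 1*(-320656) = -84*sqrt(174 - 361*1/85) + 320656 = -84*sqrt(174 - 361/85) + 320656 = -84*sqrt(1226465)/85 + 320656 = 320656 - 84*sqrt(1226465)/85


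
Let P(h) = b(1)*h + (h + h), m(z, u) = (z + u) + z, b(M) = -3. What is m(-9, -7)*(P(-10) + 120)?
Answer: -3250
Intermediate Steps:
m(z, u) = u + 2*z (m(z, u) = (u + z) + z = u + 2*z)
P(h) = -h (P(h) = -3*h + (h + h) = -3*h + 2*h = -h)
m(-9, -7)*(P(-10) + 120) = (-7 + 2*(-9))*(-1*(-10) + 120) = (-7 - 18)*(10 + 120) = -25*130 = -3250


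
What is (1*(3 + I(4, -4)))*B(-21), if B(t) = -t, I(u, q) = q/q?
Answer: 84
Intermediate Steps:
I(u, q) = 1
(1*(3 + I(4, -4)))*B(-21) = (1*(3 + 1))*(-1*(-21)) = (1*4)*21 = 4*21 = 84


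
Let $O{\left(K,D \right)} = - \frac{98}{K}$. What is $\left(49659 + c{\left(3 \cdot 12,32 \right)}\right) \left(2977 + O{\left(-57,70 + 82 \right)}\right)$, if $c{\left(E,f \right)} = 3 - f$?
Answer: $\frac{8426528810}{57} \approx 1.4783 \cdot 10^{8}$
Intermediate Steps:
$\left(49659 + c{\left(3 \cdot 12,32 \right)}\right) \left(2977 + O{\left(-57,70 + 82 \right)}\right) = \left(49659 + \left(3 - 32\right)\right) \left(2977 - \frac{98}{-57}\right) = \left(49659 + \left(3 - 32\right)\right) \left(2977 - - \frac{98}{57}\right) = \left(49659 - 29\right) \left(2977 + \frac{98}{57}\right) = 49630 \cdot \frac{169787}{57} = \frac{8426528810}{57}$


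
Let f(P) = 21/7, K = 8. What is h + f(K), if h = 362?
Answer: 365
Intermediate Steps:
f(P) = 3 (f(P) = 21*(⅐) = 3)
h + f(K) = 362 + 3 = 365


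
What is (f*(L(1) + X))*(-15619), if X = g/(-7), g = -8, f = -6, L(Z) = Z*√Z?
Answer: 1405710/7 ≈ 2.0082e+5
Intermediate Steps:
L(Z) = Z^(3/2)
X = 8/7 (X = -8/(-7) = -8*(-⅐) = 8/7 ≈ 1.1429)
(f*(L(1) + X))*(-15619) = -6*(1^(3/2) + 8/7)*(-15619) = -6*(1 + 8/7)*(-15619) = -6*15/7*(-15619) = -90/7*(-15619) = 1405710/7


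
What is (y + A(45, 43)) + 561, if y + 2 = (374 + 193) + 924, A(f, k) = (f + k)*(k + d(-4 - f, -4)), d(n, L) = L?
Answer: 5482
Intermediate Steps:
A(f, k) = (-4 + k)*(f + k) (A(f, k) = (f + k)*(k - 4) = (f + k)*(-4 + k) = (-4 + k)*(f + k))
y = 1489 (y = -2 + ((374 + 193) + 924) = -2 + (567 + 924) = -2 + 1491 = 1489)
(y + A(45, 43)) + 561 = (1489 + (43**2 - 4*45 - 4*43 + 45*43)) + 561 = (1489 + (1849 - 180 - 172 + 1935)) + 561 = (1489 + 3432) + 561 = 4921 + 561 = 5482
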